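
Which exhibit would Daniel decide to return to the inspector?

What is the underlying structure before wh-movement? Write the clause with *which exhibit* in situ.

Daniel would decide to return which exhibit to the inspector.

'which exhibit' functions as the direct object of 'return'. Wh-movement fronts it, leaving a gap right after 'return':
Which exhibit would Daniel decide to return ___ to the inspector?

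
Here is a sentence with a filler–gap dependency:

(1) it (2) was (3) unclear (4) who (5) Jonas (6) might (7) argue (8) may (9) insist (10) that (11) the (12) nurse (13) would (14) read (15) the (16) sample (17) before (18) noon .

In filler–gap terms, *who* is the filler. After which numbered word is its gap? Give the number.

7

In situ: Jonas might argue who may insist that the nurse would read the sample before noon.
'who' is the subject of the clause embedded under 'argue'. Wh-movement fronts it, leaving a gap right after 'argue':
It was unclear who Jonas might argue ___ may insist that the nurse would read the sample before noon.
'argue' is word 7.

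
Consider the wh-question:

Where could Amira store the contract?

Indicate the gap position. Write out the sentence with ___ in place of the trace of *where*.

Where could Amira store the contract ___?

Underlying clause: Amira could store the contract where.
The filler 'where' is interpreted as the locative complement of 'store'. The gap is right after 'contract'.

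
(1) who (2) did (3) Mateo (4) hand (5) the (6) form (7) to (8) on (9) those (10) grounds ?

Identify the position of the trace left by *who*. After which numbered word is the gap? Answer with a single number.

7

Pre-movement form: Mateo did hand the form to who on those grounds.
'who' is the object of the preposition 'to' (recipient of 'hand'). Fronting leaves a gap immediately after 'to':
Who did Mateo hand the form to ___ on those grounds?
'to' is word 7.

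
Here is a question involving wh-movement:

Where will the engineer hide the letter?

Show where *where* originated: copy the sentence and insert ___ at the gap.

Where will the engineer hide the letter ___?

Before movement: The engineer will hide the letter where.
The filler 'where' is interpreted as the locative complement of 'hide'. The gap is right after 'letter'.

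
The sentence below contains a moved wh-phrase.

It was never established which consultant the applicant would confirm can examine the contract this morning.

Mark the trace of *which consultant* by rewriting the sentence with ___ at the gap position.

It was never established which consultant the applicant would confirm ___ can examine the contract this morning.

In situ: The applicant would confirm which consultant can examine the contract this morning.
The filler 'which consultant' is interpreted as the subject of the clause embedded under 'confirm'. The gap is right after 'confirm'.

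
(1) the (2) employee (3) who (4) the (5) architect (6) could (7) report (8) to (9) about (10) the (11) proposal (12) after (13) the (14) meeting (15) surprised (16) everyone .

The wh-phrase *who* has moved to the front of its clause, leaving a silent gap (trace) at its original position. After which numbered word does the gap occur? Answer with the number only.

8

The filler 'who' is interpreted as the object of the preposition 'to'. Fronting leaves a gap immediately after 'to':
The employee who the architect could report to ___ about the proposal after the meeting surprised everyone.
'to' is word 8.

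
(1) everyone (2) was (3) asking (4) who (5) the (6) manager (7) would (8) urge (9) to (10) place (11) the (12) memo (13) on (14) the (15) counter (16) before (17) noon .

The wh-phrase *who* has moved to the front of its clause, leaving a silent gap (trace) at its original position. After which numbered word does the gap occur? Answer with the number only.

8

Underlying clause: The manager would urge who to place the memo on the counter before noon.
The filler 'who' is interpreted as the direct object of 'urge'. Wh-movement fronts it, leaving a gap right after 'urge':
Everyone was asking who the manager would urge ___ to place the memo on the counter before noon.
'urge' is word 8.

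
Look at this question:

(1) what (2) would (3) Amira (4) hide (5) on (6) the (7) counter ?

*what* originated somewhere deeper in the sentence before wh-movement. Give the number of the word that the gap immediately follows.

In situ: Amira would hide what on the counter.
The filler 'what' is interpreted as the direct object of 'hide'. It moves to the left edge, and the trace sits right after 'hide':
What would Amira hide ___ on the counter?
'hide' is word 4.

4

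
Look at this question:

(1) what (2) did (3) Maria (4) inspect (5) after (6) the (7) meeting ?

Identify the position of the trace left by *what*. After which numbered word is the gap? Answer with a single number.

4

Before movement: Maria did inspect what after the meeting.
'what' functions as the direct object of 'inspect'. It moves to the left edge, and the trace sits right after 'inspect':
What did Maria inspect ___ after the meeting?
'inspect' is word 4.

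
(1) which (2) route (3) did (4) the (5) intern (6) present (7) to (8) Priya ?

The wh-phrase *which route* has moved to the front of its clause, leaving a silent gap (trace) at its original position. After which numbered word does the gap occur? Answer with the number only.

In situ: The intern did present which route to Priya.
'which route' functions as the direct object of 'present'. Wh-movement fronts it, leaving a gap right after 'present':
Which route did the intern present ___ to Priya?
'present' is word 6.

6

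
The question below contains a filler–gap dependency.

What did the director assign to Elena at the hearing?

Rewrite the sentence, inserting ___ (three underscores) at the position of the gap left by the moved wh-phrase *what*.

Before movement: The director did assign what to Elena at the hearing.
The filler 'what' is interpreted as the direct object of 'assign'. The gap is right after 'assign'.

What did the director assign ___ to Elena at the hearing?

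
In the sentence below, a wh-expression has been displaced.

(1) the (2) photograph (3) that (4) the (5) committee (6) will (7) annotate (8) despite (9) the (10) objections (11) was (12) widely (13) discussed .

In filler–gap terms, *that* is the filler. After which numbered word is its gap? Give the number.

7

The filler 'that' is interpreted as the direct object of 'annotate'. Fronting leaves a gap immediately after 'annotate':
The photograph that the committee will annotate ___ despite the objections was widely discussed.
'annotate' is word 7.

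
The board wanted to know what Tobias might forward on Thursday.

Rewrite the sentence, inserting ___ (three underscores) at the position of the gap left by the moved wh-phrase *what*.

The board wanted to know what Tobias might forward ___ on Thursday.

Pre-movement form: Tobias might forward what on Thursday.
'what' is the direct object of 'forward'. The gap is right after 'forward'.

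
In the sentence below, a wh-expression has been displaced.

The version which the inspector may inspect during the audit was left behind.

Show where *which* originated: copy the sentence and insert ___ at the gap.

The filler 'which' is interpreted as the direct object of 'inspect'. The gap is right after 'inspect'.

The version which the inspector may inspect ___ during the audit was left behind.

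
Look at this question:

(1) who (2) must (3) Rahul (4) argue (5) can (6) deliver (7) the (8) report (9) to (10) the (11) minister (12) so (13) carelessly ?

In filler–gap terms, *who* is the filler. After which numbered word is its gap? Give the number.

In situ: Rahul must argue who can deliver the report to the minister so carelessly.
'who' functions as the subject of the clause embedded under 'argue'. Wh-movement fronts it, leaving a gap right after 'argue':
Who must Rahul argue ___ can deliver the report to the minister so carelessly?
'argue' is word 4.

4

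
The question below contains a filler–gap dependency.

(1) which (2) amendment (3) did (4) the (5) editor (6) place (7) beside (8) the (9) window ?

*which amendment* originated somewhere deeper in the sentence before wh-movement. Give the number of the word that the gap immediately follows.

6

Underlying clause: The editor did place which amendment beside the window.
'which amendment' functions as the direct object of 'place'. Fronting leaves a gap immediately after 'place':
Which amendment did the editor place ___ beside the window?
'place' is word 6.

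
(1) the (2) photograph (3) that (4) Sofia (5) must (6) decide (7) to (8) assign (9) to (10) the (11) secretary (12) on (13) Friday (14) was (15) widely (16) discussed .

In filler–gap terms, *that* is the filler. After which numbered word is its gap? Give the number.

8

'that' is the direct object of 'assign'. It moves to the left edge, and the trace sits right after 'assign':
The photograph that Sofia must decide to assign ___ to the secretary on Friday was widely discussed.
'assign' is word 8.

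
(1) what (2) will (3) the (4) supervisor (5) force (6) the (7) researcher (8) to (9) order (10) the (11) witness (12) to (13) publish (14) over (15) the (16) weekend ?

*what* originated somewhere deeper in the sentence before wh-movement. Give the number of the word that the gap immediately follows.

Underlying clause: The supervisor will force the researcher to order the witness to publish what over the weekend.
'what' functions as the direct object of 'publish'. Fronting leaves a gap immediately after 'publish':
What will the supervisor force the researcher to order the witness to publish ___ over the weekend?
'publish' is word 13.

13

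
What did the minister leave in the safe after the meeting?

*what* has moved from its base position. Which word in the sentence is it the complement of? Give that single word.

Pre-movement form: The minister did leave what in the safe after the meeting.
'what' is the direct object of 'leave'. It moves to the left edge, and the trace sits right after 'leave':
What did the minister leave ___ in the safe after the meeting?

leave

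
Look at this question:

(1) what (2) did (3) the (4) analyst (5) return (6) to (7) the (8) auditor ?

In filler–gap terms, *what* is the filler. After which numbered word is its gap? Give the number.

Underlying clause: The analyst did return what to the auditor.
'what' is the direct object of 'return'. Wh-movement fronts it, leaving a gap right after 'return':
What did the analyst return ___ to the auditor?
'return' is word 5.

5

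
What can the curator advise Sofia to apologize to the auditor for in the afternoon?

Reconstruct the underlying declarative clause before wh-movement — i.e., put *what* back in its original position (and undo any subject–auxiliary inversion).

'what' is the object of the preposition 'for'. Fronting leaves a gap immediately after 'for':
What can the curator advise Sofia to apologize to the auditor for ___ in the afternoon?

The curator can advise Sofia to apologize to the auditor for what in the afternoon.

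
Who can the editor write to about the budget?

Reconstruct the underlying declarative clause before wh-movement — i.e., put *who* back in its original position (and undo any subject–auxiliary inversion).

The editor can write to who about the budget.

'who' is the object of the preposition 'to'. Fronting leaves a gap immediately after 'to':
Who can the editor write to ___ about the budget?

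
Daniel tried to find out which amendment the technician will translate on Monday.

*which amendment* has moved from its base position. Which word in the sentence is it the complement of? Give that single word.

Before movement: The technician will translate which amendment on Monday.
'which amendment' is the direct object of 'translate'. It moves to the left edge, and the trace sits right after 'translate':
Daniel tried to find out which amendment the technician will translate ___ on Monday.

translate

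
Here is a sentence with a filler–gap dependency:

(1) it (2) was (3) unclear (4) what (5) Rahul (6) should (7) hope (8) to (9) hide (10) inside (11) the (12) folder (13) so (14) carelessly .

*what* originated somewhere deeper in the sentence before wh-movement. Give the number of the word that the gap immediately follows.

9

Underlying clause: Rahul should hope to hide what inside the folder so carelessly.
'what' functions as the direct object of 'hide'. Wh-movement fronts it, leaving a gap right after 'hide':
It was unclear what Rahul should hope to hide ___ inside the folder so carelessly.
'hide' is word 9.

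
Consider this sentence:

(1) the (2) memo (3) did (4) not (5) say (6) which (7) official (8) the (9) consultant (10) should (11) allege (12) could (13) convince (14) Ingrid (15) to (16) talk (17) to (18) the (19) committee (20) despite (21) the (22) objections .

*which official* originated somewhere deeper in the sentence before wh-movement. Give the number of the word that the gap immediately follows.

11

Before movement: The consultant should allege which official could convince Ingrid to talk to the committee despite the objections.
'which official' functions as the subject of the clause embedded under 'allege'. It moves to the left edge, and the trace sits right after 'allege':
The memo did not say which official the consultant should allege ___ could convince Ingrid to talk to the committee despite the objections.
'allege' is word 11.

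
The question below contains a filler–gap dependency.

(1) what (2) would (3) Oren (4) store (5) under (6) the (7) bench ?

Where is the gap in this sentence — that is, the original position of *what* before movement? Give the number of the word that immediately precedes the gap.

4

In situ: Oren would store what under the bench.
'what' functions as the direct object of 'store'. It moves to the left edge, and the trace sits right after 'store':
What would Oren store ___ under the bench?
'store' is word 4.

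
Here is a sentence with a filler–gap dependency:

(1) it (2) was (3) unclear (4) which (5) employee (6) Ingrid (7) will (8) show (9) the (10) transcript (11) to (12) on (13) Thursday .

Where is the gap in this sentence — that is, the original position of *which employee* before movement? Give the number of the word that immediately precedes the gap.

11

Pre-movement form: Ingrid will show the transcript to which employee on Thursday.
'which employee' is the object of the preposition 'to' (recipient of 'show'). It moves to the left edge, and the trace sits right after 'to':
It was unclear which employee Ingrid will show the transcript to ___ on Thursday.
'to' is word 11.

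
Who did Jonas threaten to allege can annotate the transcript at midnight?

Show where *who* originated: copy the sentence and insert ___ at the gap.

Who did Jonas threaten to allege ___ can annotate the transcript at midnight?

In situ: Jonas did threaten to allege who can annotate the transcript at midnight.
'who' functions as the subject of the clause embedded under 'allege'. The gap is right after 'allege'.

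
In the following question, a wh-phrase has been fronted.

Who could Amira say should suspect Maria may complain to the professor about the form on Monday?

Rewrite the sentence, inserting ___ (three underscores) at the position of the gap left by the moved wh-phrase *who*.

Who could Amira say ___ should suspect Maria may complain to the professor about the form on Monday?

Before movement: Amira could say who should suspect Maria may complain to the professor about the form on Monday.
The filler 'who' is interpreted as the subject of the clause embedded under 'say'. The gap is right after 'say'.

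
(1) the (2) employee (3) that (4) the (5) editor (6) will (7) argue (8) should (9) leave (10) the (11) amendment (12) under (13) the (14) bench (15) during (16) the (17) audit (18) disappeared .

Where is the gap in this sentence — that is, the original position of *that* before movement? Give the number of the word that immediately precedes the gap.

The filler 'that' is interpreted as the subject of the clause embedded under 'argue'. Wh-movement fronts it, leaving a gap right after 'argue':
The employee that the editor will argue ___ should leave the amendment under the bench during the audit disappeared.
'argue' is word 7.

7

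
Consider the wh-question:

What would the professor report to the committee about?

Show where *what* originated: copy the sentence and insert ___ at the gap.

Pre-movement form: The professor would report to the committee about what.
'what' functions as the object of the preposition 'about'. The gap is right after 'about'.

What would the professor report to the committee about ___?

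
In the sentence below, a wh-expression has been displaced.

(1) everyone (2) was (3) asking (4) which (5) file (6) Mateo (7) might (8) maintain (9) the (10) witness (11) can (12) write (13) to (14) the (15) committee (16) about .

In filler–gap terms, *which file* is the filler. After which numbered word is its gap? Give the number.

16

In situ: Mateo might maintain the witness can write to the committee about which file.
'which file' is the object of the preposition 'about'. Wh-movement fronts it, leaving a gap right after 'about':
Everyone was asking which file Mateo might maintain the witness can write to the committee about ___.
'about' is word 16.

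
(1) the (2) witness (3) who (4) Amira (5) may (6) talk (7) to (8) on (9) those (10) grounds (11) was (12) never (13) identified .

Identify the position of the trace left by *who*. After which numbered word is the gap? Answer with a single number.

7

'who' is the object of the preposition 'to'. It moves to the left edge, and the trace sits right after 'to':
The witness who Amira may talk to ___ on those grounds was never identified.
'to' is word 7.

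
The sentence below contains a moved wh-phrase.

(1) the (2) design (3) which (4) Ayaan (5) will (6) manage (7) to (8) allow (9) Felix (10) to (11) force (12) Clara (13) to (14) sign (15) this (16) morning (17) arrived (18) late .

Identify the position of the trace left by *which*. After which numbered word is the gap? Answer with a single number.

'which' functions as the direct object of 'sign'. Wh-movement fronts it, leaving a gap right after 'sign':
The design which Ayaan will manage to allow Felix to force Clara to sign ___ this morning arrived late.
'sign' is word 14.

14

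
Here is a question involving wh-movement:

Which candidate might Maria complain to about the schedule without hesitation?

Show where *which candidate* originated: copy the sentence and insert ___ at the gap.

Pre-movement form: Maria might complain to which candidate about the schedule without hesitation.
'which candidate' is the object of the preposition 'to'. The gap is right after 'to'.

Which candidate might Maria complain to ___ about the schedule without hesitation?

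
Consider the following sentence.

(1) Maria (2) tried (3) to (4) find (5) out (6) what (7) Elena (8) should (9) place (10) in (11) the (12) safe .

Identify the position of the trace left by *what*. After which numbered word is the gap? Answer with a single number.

In situ: Elena should place what in the safe.
'what' is the direct object of 'place'. It moves to the left edge, and the trace sits right after 'place':
Maria tried to find out what Elena should place ___ in the safe.
'place' is word 9.

9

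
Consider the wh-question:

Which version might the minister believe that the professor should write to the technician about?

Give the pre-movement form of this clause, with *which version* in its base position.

The minister might believe that the professor should write to the technician about which version.

The filler 'which version' is interpreted as the object of the preposition 'about'. Wh-movement fronts it, leaving a gap right after 'about':
Which version might the minister believe that the professor should write to the technician about ___?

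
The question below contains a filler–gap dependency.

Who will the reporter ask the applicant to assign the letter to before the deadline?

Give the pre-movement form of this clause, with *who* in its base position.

The reporter will ask the applicant to assign the letter to who before the deadline.

The filler 'who' is interpreted as the object of the preposition 'to' (recipient of 'assign'). Wh-movement fronts it, leaving a gap right after 'to':
Who will the reporter ask the applicant to assign the letter to ___ before the deadline?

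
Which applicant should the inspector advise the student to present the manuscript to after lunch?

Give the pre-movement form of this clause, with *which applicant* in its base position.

'which applicant' functions as the object of the preposition 'to' (recipient of 'present'). It moves to the left edge, and the trace sits right after 'to':
Which applicant should the inspector advise the student to present the manuscript to ___ after lunch?

The inspector should advise the student to present the manuscript to which applicant after lunch.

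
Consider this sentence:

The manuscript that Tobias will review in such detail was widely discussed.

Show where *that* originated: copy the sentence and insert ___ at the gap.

The manuscript that Tobias will review ___ in such detail was widely discussed.

'that' is the direct object of 'review'. The gap is right after 'review'.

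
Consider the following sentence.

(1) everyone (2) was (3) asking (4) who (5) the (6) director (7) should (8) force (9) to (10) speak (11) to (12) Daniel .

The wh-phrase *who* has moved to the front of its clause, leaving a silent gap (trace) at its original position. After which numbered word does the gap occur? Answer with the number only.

8

Pre-movement form: The director should force who to speak to Daniel.
'who' functions as the direct object of 'force'. Wh-movement fronts it, leaving a gap right after 'force':
Everyone was asking who the director should force ___ to speak to Daniel.
'force' is word 8.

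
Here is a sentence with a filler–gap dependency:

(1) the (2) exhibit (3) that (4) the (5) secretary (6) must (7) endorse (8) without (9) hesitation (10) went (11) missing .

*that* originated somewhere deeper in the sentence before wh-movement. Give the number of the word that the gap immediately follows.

The filler 'that' is interpreted as the direct object of 'endorse'. Fronting leaves a gap immediately after 'endorse':
The exhibit that the secretary must endorse ___ without hesitation went missing.
'endorse' is word 7.

7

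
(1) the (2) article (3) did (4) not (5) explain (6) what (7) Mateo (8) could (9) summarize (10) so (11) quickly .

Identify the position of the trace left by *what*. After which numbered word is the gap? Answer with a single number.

9

Before movement: Mateo could summarize what so quickly.
'what' is the direct object of 'summarize'. Wh-movement fronts it, leaving a gap right after 'summarize':
The article did not explain what Mateo could summarize ___ so quickly.
'summarize' is word 9.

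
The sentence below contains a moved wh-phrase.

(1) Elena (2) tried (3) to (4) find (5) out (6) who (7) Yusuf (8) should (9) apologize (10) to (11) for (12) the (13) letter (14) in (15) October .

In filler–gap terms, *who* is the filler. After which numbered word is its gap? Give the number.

10

Before movement: Yusuf should apologize to who for the letter in October.
'who' is the object of the preposition 'to'. Fronting leaves a gap immediately after 'to':
Elena tried to find out who Yusuf should apologize to ___ for the letter in October.
'to' is word 10.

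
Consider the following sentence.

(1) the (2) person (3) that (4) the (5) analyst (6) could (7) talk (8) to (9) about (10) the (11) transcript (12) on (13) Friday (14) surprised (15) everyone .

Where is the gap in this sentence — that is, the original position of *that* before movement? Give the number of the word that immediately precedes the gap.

8

'that' is the object of the preposition 'to'. It moves to the left edge, and the trace sits right after 'to':
The person that the analyst could talk to ___ about the transcript on Friday surprised everyone.
'to' is word 8.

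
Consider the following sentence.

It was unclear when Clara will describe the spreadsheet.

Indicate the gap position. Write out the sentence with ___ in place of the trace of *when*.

In situ: Clara will describe the spreadsheet when.
The filler 'when' is interpreted as the temporal adjunct. The gap is right after 'spreadsheet'.

It was unclear when Clara will describe the spreadsheet ___.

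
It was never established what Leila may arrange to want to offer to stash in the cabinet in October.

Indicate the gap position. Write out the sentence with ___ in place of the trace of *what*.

It was never established what Leila may arrange to want to offer to stash ___ in the cabinet in October.

Before movement: Leila may arrange to want to offer to stash what in the cabinet in October.
The filler 'what' is interpreted as the direct object of 'stash'. The gap is right after 'stash'.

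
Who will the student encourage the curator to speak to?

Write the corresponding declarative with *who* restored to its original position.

The student will encourage the curator to speak to who.

'who' functions as the object of the preposition 'to'. Fronting leaves a gap immediately after 'to':
Who will the student encourage the curator to speak to ___?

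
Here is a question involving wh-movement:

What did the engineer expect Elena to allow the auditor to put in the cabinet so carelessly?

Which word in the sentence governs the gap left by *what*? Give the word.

Pre-movement form: The engineer did expect Elena to allow the auditor to put what in the cabinet so carelessly.
'what' functions as the direct object of 'put'. Wh-movement fronts it, leaving a gap right after 'put':
What did the engineer expect Elena to allow the auditor to put ___ in the cabinet so carelessly?

put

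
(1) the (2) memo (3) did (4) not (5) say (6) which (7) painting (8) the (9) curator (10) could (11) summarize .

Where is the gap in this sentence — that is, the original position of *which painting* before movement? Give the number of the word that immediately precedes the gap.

11

Before movement: The curator could summarize which painting.
The filler 'which painting' is interpreted as the direct object of 'summarize'. Wh-movement fronts it, leaving a gap right after 'summarize':
The memo did not say which painting the curator could summarize ___.
'summarize' is word 11.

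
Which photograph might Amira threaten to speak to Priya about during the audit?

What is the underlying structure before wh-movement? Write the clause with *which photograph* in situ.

'which photograph' functions as the object of the preposition 'about'. Fronting leaves a gap immediately after 'about':
Which photograph might Amira threaten to speak to Priya about ___ during the audit?

Amira might threaten to speak to Priya about which photograph during the audit.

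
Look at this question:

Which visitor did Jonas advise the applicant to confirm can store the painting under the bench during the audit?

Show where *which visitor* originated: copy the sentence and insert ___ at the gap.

Which visitor did Jonas advise the applicant to confirm ___ can store the painting under the bench during the audit?

In situ: Jonas did advise the applicant to confirm which visitor can store the painting under the bench during the audit.
'which visitor' functions as the subject of the clause embedded under 'confirm'. The gap is right after 'confirm'.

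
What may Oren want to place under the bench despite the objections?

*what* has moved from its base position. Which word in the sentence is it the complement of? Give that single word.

Underlying clause: Oren may want to place what under the bench despite the objections.
The filler 'what' is interpreted as the direct object of 'place'. Wh-movement fronts it, leaving a gap right after 'place':
What may Oren want to place ___ under the bench despite the objections?

place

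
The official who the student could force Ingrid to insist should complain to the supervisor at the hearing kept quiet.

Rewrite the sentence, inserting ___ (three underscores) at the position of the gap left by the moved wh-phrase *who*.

'who' functions as the subject of the clause embedded under 'insist'. The gap is right after 'insist'.

The official who the student could force Ingrid to insist ___ should complain to the supervisor at the hearing kept quiet.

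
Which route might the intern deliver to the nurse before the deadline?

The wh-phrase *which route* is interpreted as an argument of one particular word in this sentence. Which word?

In situ: The intern might deliver which route to the nurse before the deadline.
'which route' functions as the direct object of 'deliver'. It moves to the left edge, and the trace sits right after 'deliver':
Which route might the intern deliver ___ to the nurse before the deadline?

deliver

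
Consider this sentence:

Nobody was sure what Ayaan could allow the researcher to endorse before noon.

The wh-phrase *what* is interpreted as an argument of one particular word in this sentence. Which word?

In situ: Ayaan could allow the researcher to endorse what before noon.
The filler 'what' is interpreted as the direct object of 'endorse'. Fronting leaves a gap immediately after 'endorse':
Nobody was sure what Ayaan could allow the researcher to endorse ___ before noon.

endorse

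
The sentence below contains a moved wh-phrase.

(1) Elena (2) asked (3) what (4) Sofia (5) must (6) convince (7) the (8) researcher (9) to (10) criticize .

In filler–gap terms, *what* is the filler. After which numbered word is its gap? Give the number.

Before movement: Sofia must convince the researcher to criticize what.
The filler 'what' is interpreted as the direct object of 'criticize'. Fronting leaves a gap immediately after 'criticize':
Elena asked what Sofia must convince the researcher to criticize ___.
'criticize' is word 10.

10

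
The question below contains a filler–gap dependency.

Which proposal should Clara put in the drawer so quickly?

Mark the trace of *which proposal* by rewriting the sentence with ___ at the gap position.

Which proposal should Clara put ___ in the drawer so quickly?

Before movement: Clara should put which proposal in the drawer so quickly.
'which proposal' functions as the direct object of 'put'. The gap is right after 'put'.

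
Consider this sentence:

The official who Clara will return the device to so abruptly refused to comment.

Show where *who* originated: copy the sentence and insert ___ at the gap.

'who' is the object of the preposition 'to' (recipient of 'return'). The gap is right after 'to'.

The official who Clara will return the device to ___ so abruptly refused to comment.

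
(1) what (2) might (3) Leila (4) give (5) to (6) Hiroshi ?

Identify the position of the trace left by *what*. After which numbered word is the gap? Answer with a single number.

4

Before movement: Leila might give what to Hiroshi.
'what' functions as the direct object of 'give'. It moves to the left edge, and the trace sits right after 'give':
What might Leila give ___ to Hiroshi?
'give' is word 4.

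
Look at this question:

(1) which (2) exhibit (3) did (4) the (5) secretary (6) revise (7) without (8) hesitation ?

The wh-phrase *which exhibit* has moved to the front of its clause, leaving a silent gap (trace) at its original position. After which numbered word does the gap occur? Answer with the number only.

6

Before movement: The secretary did revise which exhibit without hesitation.
'which exhibit' is the direct object of 'revise'. Wh-movement fronts it, leaving a gap right after 'revise':
Which exhibit did the secretary revise ___ without hesitation?
'revise' is word 6.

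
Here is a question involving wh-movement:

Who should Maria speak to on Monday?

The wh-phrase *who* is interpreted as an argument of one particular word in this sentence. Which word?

to

Underlying clause: Maria should speak to who on Monday.
The filler 'who' is interpreted as the object of the preposition 'to'. Fronting leaves a gap immediately after 'to':
Who should Maria speak to ___ on Monday?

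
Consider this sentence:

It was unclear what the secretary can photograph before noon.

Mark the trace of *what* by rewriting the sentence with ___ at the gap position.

It was unclear what the secretary can photograph ___ before noon.

Before movement: The secretary can photograph what before noon.
'what' is the direct object of 'photograph'. The gap is right after 'photograph'.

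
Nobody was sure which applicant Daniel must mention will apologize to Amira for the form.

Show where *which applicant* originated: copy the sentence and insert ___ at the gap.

Pre-movement form: Daniel must mention which applicant will apologize to Amira for the form.
'which applicant' is the subject of the clause embedded under 'mention'. The gap is right after 'mention'.

Nobody was sure which applicant Daniel must mention ___ will apologize to Amira for the form.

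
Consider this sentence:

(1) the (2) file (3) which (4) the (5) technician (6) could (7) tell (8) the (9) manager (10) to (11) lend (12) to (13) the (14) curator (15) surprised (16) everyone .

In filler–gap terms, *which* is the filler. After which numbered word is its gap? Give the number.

The filler 'which' is interpreted as the direct object of 'lend'. It moves to the left edge, and the trace sits right after 'lend':
The file which the technician could tell the manager to lend ___ to the curator surprised everyone.
'lend' is word 11.

11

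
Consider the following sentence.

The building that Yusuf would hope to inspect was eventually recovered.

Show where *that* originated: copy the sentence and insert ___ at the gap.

The building that Yusuf would hope to inspect ___ was eventually recovered.

'that' is the direct object of 'inspect'. The gap is right after 'inspect'.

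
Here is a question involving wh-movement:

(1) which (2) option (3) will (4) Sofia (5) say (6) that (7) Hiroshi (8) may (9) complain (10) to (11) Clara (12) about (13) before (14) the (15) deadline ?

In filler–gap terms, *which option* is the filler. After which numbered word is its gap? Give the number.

Pre-movement form: Sofia will say that Hiroshi may complain to Clara about which option before the deadline.
'which option' functions as the object of the preposition 'about'. Wh-movement fronts it, leaving a gap right after 'about':
Which option will Sofia say that Hiroshi may complain to Clara about ___ before the deadline?
'about' is word 12.

12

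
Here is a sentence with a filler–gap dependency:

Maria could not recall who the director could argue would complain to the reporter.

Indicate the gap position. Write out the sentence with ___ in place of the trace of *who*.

Pre-movement form: The director could argue who would complain to the reporter.
'who' functions as the subject of the clause embedded under 'argue'. The gap is right after 'argue'.

Maria could not recall who the director could argue ___ would complain to the reporter.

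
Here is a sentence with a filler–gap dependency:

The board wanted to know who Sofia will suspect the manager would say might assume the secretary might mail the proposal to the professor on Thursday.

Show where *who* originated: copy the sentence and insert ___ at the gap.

The board wanted to know who Sofia will suspect the manager would say ___ might assume the secretary might mail the proposal to the professor on Thursday.

Underlying clause: Sofia will suspect the manager would say who might assume the secretary might mail the proposal to the professor on Thursday.
'who' is the subject of the clause embedded under 'say'. The gap is right after 'say'.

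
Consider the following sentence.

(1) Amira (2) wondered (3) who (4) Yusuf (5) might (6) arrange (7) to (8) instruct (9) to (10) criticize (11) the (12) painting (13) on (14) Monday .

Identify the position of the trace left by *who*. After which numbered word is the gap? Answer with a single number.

8

In situ: Yusuf might arrange to instruct who to criticize the painting on Monday.
'who' functions as the direct object of 'instruct'. Fronting leaves a gap immediately after 'instruct':
Amira wondered who Yusuf might arrange to instruct ___ to criticize the painting on Monday.
'instruct' is word 8.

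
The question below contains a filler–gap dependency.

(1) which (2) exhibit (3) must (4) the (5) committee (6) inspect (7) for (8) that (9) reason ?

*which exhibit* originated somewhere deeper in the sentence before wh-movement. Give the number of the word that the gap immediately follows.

6

Before movement: The committee must inspect which exhibit for that reason.
The filler 'which exhibit' is interpreted as the direct object of 'inspect'. It moves to the left edge, and the trace sits right after 'inspect':
Which exhibit must the committee inspect ___ for that reason?
'inspect' is word 6.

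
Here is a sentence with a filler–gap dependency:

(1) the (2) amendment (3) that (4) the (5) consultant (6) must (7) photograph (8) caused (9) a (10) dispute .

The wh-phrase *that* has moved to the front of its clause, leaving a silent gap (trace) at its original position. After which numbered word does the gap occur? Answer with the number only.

'that' is the direct object of 'photograph'. Fronting leaves a gap immediately after 'photograph':
The amendment that the consultant must photograph ___ caused a dispute.
'photograph' is word 7.

7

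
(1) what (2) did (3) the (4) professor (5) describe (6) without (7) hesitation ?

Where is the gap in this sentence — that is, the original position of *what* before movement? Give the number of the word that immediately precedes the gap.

Underlying clause: The professor did describe what without hesitation.
'what' functions as the direct object of 'describe'. Wh-movement fronts it, leaving a gap right after 'describe':
What did the professor describe ___ without hesitation?
'describe' is word 5.

5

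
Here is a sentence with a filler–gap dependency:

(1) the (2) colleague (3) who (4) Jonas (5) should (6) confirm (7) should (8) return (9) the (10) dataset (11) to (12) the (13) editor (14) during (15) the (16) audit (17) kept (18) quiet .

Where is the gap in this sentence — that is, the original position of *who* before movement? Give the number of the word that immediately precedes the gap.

6

'who' functions as the subject of the clause embedded under 'confirm'. Fronting leaves a gap immediately after 'confirm':
The colleague who Jonas should confirm ___ should return the dataset to the editor during the audit kept quiet.
'confirm' is word 6.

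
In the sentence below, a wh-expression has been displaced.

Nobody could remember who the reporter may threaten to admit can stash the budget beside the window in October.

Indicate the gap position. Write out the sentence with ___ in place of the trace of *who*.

Nobody could remember who the reporter may threaten to admit ___ can stash the budget beside the window in October.

Before movement: The reporter may threaten to admit who can stash the budget beside the window in October.
The filler 'who' is interpreted as the subject of the clause embedded under 'admit'. The gap is right after 'admit'.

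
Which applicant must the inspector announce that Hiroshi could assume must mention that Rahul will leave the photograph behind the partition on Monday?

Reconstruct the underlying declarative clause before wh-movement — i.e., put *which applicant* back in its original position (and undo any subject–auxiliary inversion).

The inspector must announce that Hiroshi could assume which applicant must mention that Rahul will leave the photograph behind the partition on Monday.

The filler 'which applicant' is interpreted as the subject of the clause embedded under 'assume'. It moves to the left edge, and the trace sits right after 'assume':
Which applicant must the inspector announce that Hiroshi could assume ___ must mention that Rahul will leave the photograph behind the partition on Monday?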